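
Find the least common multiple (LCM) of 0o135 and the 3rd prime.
Convert 0o135 (octal) → 1×64 + 3×8 + 5 = 93 (decimal)
Convert the 3rd prime (prime index) → 5 (decimal)
Compute lcm(93, 5) = 465
465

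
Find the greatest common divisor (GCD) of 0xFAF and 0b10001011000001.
Convert 0xFAF (hexadecimal) → 15×256 + 10×16 + 15 = 4015 (decimal)
Convert 0b10001011000001 (binary) → 8192 + 512 + 128 + 64 + 1 = 8897 (decimal)
Compute gcd(4015, 8897) = 1
1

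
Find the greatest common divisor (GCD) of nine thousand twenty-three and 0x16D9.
Convert nine thousand twenty-three (English words) → 9×1000 + 23 = 9023 (decimal)
Convert 0x16D9 (hexadecimal) → 1×4096 + 6×256 + 13×16 + 9 = 5849 (decimal)
Compute gcd(9023, 5849) = 1
1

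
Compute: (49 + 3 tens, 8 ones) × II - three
Convert 3 tens, 8 ones (place-value notation) → 3×10 + 8 = 38 (decimal)
Convert II (Roman numeral) → 1 + 1 = 2 (decimal)
Convert three (English words) → 3 (decimal)
Expression in decimal: (49 + 38) × 2 - 3
Parentheses first: 49 + 38 = 87
Multiply: 87 × 2 = 174
Subtract: 174 - 3 = 171
171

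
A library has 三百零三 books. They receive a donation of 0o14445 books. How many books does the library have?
Convert 三百零三 (Chinese numeral) → 3×100 + 3 = 303 (decimal)
Convert 0o14445 (octal) → 1×4096 + 4×512 + 4×64 + 4×8 + 5 = 6437 (decimal)
Compute 303 + 6437 = 6740
6740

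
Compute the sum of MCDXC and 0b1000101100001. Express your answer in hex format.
Convert MCDXC (Roman numeral) → 1000 + 400 + 90 = 1490 (decimal)
Convert 0b1000101100001 (binary) → 4096 + 256 + 64 + 32 + 1 = 4449 (decimal)
Compute 1490 + 4449 = 5939
Convert 5939 (decimal) → 5939 = 1×4096 + 7×256 + 3×16 + 3 → 0x1733 (hexadecimal)
0x1733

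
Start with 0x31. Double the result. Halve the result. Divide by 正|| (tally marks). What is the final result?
Convert 0x31 (hexadecimal) → 3×16 + 1 = 49 (decimal)
Start: 49
49 × 2 = 98
98 ÷ 2 = 49
Convert 正|| (tally marks) → 5 + 2 = 7 (decimal)
49 ÷ 7 = 7
7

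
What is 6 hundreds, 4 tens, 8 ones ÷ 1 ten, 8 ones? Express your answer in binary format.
Convert 6 hundreds, 4 tens, 8 ones (place-value notation) → 6×100 + 4×10 + 8 = 648 (decimal)
Convert 1 ten, 8 ones (place-value notation) → 1×10 + 8 = 18 (decimal)
Compute 648 ÷ 18 = 36
Convert 36 (decimal) → 36 = 32 + 4 → 0b100100 (binary)
0b100100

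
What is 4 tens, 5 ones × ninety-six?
Convert 4 tens, 5 ones (place-value notation) → 4×10 + 5 = 45 (decimal)
Convert ninety-six (English words) → 96 (decimal)
Compute 45 × 96 = 4320
4320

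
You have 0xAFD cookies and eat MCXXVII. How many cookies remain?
Convert 0xAFD (hexadecimal) → 10×256 + 15×16 + 13 = 2813 (decimal)
Convert MCXXVII (Roman numeral) → 1000 + 100 + 10 + 10 + 5 + 1 + 1 = 1127 (decimal)
Compute 2813 - 1127 = 1686
1686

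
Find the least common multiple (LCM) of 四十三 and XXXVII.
Convert 四十三 (Chinese numeral) → 4×10 + 3 = 43 (decimal)
Convert XXXVII (Roman numeral) → 10 + 10 + 10 + 5 + 1 + 1 = 37 (decimal)
Compute lcm(43, 37) = 1591
1591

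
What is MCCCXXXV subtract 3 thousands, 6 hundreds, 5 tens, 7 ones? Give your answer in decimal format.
Convert MCCCXXXV (Roman numeral) → 1000 + 100 + 100 + 100 + 10 + 10 + 10 + 5 = 1335 (decimal)
Convert 3 thousands, 6 hundreds, 5 tens, 7 ones (place-value notation) → 3×1000 + 6×100 + 5×10 + 7 = 3657 (decimal)
Compute 1335 - 3657 = -2322
-2322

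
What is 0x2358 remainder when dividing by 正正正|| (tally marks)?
Convert 0x2358 (hexadecimal) → 2×4096 + 3×256 + 5×16 + 8 = 9048 (decimal)
Convert 正正正|| (tally marks) → 5 + 5 + 5 + 2 = 17 (decimal)
Compute 9048 mod 17 = 4
4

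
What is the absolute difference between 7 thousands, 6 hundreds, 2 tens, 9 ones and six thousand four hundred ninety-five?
Convert 7 thousands, 6 hundreds, 2 tens, 9 ones (place-value notation) → 7×1000 + 6×100 + 2×10 + 9 = 7629 (decimal)
Convert six thousand four hundred ninety-five (English words) → 6×1000 + 4×100 + 95 = 6495 (decimal)
Compute |7629 - 6495| = 1134
1134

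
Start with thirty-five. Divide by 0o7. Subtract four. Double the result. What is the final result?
Convert thirty-five (English words) → 35 (decimal)
Start: 35
Convert 0o7 (octal) → 7 (decimal)
35 ÷ 7 = 5
Convert four (English words) → 4 (decimal)
5 - 4 = 1
1 × 2 = 2
2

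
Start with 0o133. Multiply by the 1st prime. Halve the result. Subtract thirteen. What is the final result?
Convert 0o133 (octal) → 1×64 + 3×8 + 3 = 91 (decimal)
Start: 91
Convert the 1st prime (prime index) → 2 (decimal)
91 × 2 = 182
182 ÷ 2 = 91
Convert thirteen (English words) → 13 (decimal)
91 - 13 = 78
78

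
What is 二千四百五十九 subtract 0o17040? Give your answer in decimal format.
Convert 二千四百五十九 (Chinese numeral) → 2×1000 + 4×100 + 5×10 + 9 = 2459 (decimal)
Convert 0o17040 (octal) → 1×4096 + 7×512 + 4×8 = 7712 (decimal)
Compute 2459 - 7712 = -5253
-5253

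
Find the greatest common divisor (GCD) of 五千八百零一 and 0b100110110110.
Convert 五千八百零一 (Chinese numeral) → 5×1000 + 8×100 + 1 = 5801 (decimal)
Convert 0b100110110110 (binary) → 2048 + 256 + 128 + 32 + 16 + 4 + 2 = 2486 (decimal)
Compute gcd(5801, 2486) = 1
1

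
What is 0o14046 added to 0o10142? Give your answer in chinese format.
Convert 0o14046 (octal) → 1×4096 + 4×512 + 4×8 + 6 = 6182 (decimal)
Convert 0o10142 (octal) → 1×4096 + 1×64 + 4×8 + 2 = 4194 (decimal)
Compute 6182 + 4194 = 10376
Convert 10376 (decimal) → 10376 = 1×10000 + 3×100 + 7×10 + 6 → 一万零三百七十六 (Chinese numeral)
一万零三百七十六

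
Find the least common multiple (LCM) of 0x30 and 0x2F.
Convert 0x30 (hexadecimal) → 3×16 = 48 (decimal)
Convert 0x2F (hexadecimal) → 2×16 + 15 = 47 (decimal)
Compute lcm(48, 47) = 2256
2256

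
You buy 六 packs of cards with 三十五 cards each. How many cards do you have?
Convert 三十五 (Chinese numeral) → 3×10 + 5 = 35 (decimal)
Convert 六 (Chinese numeral) → 6 (decimal)
Compute 35 × 6 = 210
210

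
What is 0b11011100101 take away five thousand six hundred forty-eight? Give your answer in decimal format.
Convert 0b11011100101 (binary) → 1024 + 512 + 128 + 64 + 32 + 4 + 1 = 1765 (decimal)
Convert five thousand six hundred forty-eight (English words) → 5×1000 + 6×100 + 48 = 5648 (decimal)
Compute 1765 - 5648 = -3883
-3883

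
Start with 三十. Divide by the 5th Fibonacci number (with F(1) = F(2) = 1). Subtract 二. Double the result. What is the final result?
Convert 三十 (Chinese numeral) → 3×10 = 30 (decimal)
Start: 30
Convert the 5th Fibonacci number (with F(1) = F(2) = 1) (Fibonacci index) → 1, 1, 2, 3, 5 → 5 (decimal)
30 ÷ 5 = 6
Convert 二 (Chinese numeral) → 2 (decimal)
6 - 2 = 4
4 × 2 = 8
8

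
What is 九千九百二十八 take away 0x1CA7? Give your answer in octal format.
Convert 九千九百二十八 (Chinese numeral) → 9×1000 + 9×100 + 2×10 + 8 = 9928 (decimal)
Convert 0x1CA7 (hexadecimal) → 1×4096 + 12×256 + 10×16 + 7 = 7335 (decimal)
Compute 9928 - 7335 = 2593
Convert 2593 (decimal) → 2593 = 5×512 + 4×8 + 1 → 0o5041 (octal)
0o5041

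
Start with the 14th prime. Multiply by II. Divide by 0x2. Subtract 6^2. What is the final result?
Convert the 14th prime (prime index) → 43 (decimal)
Start: 43
Convert II (Roman numeral) → 1 + 1 = 2 (decimal)
43 × 2 = 86
Convert 0x2 (hexadecimal) → 2 (decimal)
86 ÷ 2 = 43
Convert 6^2 (power) → 36 (decimal)
43 - 36 = 7
7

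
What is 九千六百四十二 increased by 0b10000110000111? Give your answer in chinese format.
Convert 九千六百四十二 (Chinese numeral) → 9×1000 + 6×100 + 4×10 + 2 = 9642 (decimal)
Convert 0b10000110000111 (binary) → 8192 + 256 + 128 + 4 + 2 + 1 = 8583 (decimal)
Compute 9642 + 8583 = 18225
Convert 18225 (decimal) → 18225 = 1×10000 + 8×1000 + 2×100 + 2×10 + 5 → 一万八千二百二十五 (Chinese numeral)
一万八千二百二十五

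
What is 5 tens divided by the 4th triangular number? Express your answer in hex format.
Convert 5 tens (place-value notation) → 5×10 = 50 (decimal)
Convert the 4th triangular number (triangular index) → 4×5/2 = 10 (decimal)
Compute 50 ÷ 10 = 5
Convert 5 (decimal) → 0x5 (hexadecimal)
0x5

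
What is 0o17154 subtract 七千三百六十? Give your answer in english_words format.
Convert 0o17154 (octal) → 1×4096 + 7×512 + 1×64 + 5×8 + 4 = 7788 (decimal)
Convert 七千三百六十 (Chinese numeral) → 7×1000 + 3×100 + 6×10 = 7360 (decimal)
Compute 7788 - 7360 = 428
Convert 428 (decimal) → 428 = 4×100 + 28 → four hundred twenty-eight (English words)
four hundred twenty-eight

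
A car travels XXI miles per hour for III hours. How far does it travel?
Convert XXI (Roman numeral) → 10 + 10 + 1 = 21 (decimal)
Convert III (Roman numeral) → 1 + 1 + 1 = 3 (decimal)
Compute 21 × 3 = 63
63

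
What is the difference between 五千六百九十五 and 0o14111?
Convert 五千六百九十五 (Chinese numeral) → 5×1000 + 6×100 + 9×10 + 5 = 5695 (decimal)
Convert 0o14111 (octal) → 1×4096 + 4×512 + 1×64 + 1×8 + 1 = 6217 (decimal)
Difference: |5695 - 6217| = 522
522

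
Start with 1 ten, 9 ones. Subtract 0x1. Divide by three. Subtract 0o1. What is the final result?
Convert 1 ten, 9 ones (place-value notation) → 1×10 + 9 = 19 (decimal)
Start: 19
Convert 0x1 (hexadecimal) → 1 (decimal)
19 - 1 = 18
Convert three (English words) → 3 (decimal)
18 ÷ 3 = 6
Convert 0o1 (octal) → 1 (decimal)
6 - 1 = 5
5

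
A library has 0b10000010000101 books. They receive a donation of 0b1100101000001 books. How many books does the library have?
Convert 0b10000010000101 (binary) → 8192 + 128 + 4 + 1 = 8325 (decimal)
Convert 0b1100101000001 (binary) → 4096 + 2048 + 256 + 64 + 1 = 6465 (decimal)
Compute 8325 + 6465 = 14790
14790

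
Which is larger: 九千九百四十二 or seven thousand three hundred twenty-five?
Convert 九千九百四十二 (Chinese numeral) → 9×1000 + 9×100 + 4×10 + 2 = 9942 (decimal)
Convert seven thousand three hundred twenty-five (English words) → 7×1000 + 3×100 + 25 = 7325 (decimal)
Compare 9942 vs 7325: larger = 9942
9942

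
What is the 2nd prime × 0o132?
Convert the 2nd prime (prime index) → 3 (decimal)
Convert 0o132 (octal) → 1×64 + 3×8 + 2 = 90 (decimal)
Compute 3 × 90 = 270
270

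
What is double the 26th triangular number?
The 26th triangular number = 26×27/2 = 351
Compute 351 × 2 = 702
702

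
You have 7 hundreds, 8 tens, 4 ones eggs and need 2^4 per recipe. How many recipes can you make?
Convert 7 hundreds, 8 tens, 4 ones (place-value notation) → 7×100 + 8×10 + 4 = 784 (decimal)
Convert 2^4 (power) → 16 (decimal)
Compute 784 ÷ 16 = 49
49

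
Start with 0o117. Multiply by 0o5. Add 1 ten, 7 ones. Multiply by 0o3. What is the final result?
Convert 0o117 (octal) → 1×64 + 1×8 + 7 = 79 (decimal)
Start: 79
Convert 0o5 (octal) → 5 (decimal)
79 × 5 = 395
Convert 1 ten, 7 ones (place-value notation) → 1×10 + 7 = 17 (decimal)
395 + 17 = 412
Convert 0o3 (octal) → 3 (decimal)
412 × 3 = 1236
1236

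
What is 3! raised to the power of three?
Convert 3! (factorial) → 6 (decimal)
Convert three (English words) → 3 (decimal)
Compute 6 ^ 3 = 216
216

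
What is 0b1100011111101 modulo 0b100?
Convert 0b1100011111101 (binary) → 4096 + 2048 + 128 + 64 + 32 + 16 + 8 + 4 + 1 = 6397 (decimal)
Convert 0b100 (binary) → 4 (decimal)
Compute 6397 mod 4 = 1
1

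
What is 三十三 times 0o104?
Convert 三十三 (Chinese numeral) → 3×10 + 3 = 33 (decimal)
Convert 0o104 (octal) → 1×64 + 4 = 68 (decimal)
Compute 33 × 68 = 2244
2244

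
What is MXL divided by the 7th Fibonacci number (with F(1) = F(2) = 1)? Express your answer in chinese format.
Convert MXL (Roman numeral) → 1000 + 40 = 1040 (decimal)
Convert the 7th Fibonacci number (with F(1) = F(2) = 1) (Fibonacci index) → 1, 1, 2, 3, 5, 8, 13 → 13 (decimal)
Compute 1040 ÷ 13 = 80
Convert 80 (decimal) → 80 = 8×10 → 八十 (Chinese numeral)
八十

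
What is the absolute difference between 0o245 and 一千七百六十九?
Convert 0o245 (octal) → 2×64 + 4×8 + 5 = 165 (decimal)
Convert 一千七百六十九 (Chinese numeral) → 1×1000 + 7×100 + 6×10 + 9 = 1769 (decimal)
Compute |165 - 1769| = 1604
1604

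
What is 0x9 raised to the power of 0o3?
Convert 0x9 (hexadecimal) → 9 (decimal)
Convert 0o3 (octal) → 3 (decimal)
Compute 9 ^ 3 = 729
729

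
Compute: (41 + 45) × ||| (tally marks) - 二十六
Convert ||| (tally marks) → 3 (decimal)
Convert 二十六 (Chinese numeral) → 2×10 + 6 = 26 (decimal)
Expression in decimal: (41 + 45) × 3 - 26
Parentheses first: 41 + 45 = 86
Multiply: 86 × 3 = 258
Subtract: 258 - 26 = 232
232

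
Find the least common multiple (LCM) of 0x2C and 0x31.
Convert 0x2C (hexadecimal) → 2×16 + 12 = 44 (decimal)
Convert 0x31 (hexadecimal) → 3×16 + 1 = 49 (decimal)
Compute lcm(44, 49) = 2156
2156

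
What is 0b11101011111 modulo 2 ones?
Convert 0b11101011111 (binary) → 1024 + 512 + 256 + 64 + 16 + 8 + 4 + 2 + 1 = 1887 (decimal)
Convert 2 ones (place-value notation) → 2 (decimal)
Compute 1887 mod 2 = 1
1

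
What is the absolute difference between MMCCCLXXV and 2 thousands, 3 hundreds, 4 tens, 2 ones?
Convert MMCCCLXXV (Roman numeral) → 1000 + 1000 + 100 + 100 + 100 + 50 + 10 + 10 + 5 = 2375 (decimal)
Convert 2 thousands, 3 hundreds, 4 tens, 2 ones (place-value notation) → 2×1000 + 3×100 + 4×10 + 2 = 2342 (decimal)
Compute |2375 - 2342| = 33
33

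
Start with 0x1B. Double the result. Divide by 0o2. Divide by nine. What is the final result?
Convert 0x1B (hexadecimal) → 1×16 + 11 = 27 (decimal)
Start: 27
27 × 2 = 54
Convert 0o2 (octal) → 2 (decimal)
54 ÷ 2 = 27
Convert nine (English words) → 9 (decimal)
27 ÷ 9 = 3
3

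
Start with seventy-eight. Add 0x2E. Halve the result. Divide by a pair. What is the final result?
Convert seventy-eight (English words) → 78 (decimal)
Start: 78
Convert 0x2E (hexadecimal) → 2×16 + 14 = 46 (decimal)
78 + 46 = 124
124 ÷ 2 = 62
Convert a pair (colloquial) → 2 (decimal)
62 ÷ 2 = 31
31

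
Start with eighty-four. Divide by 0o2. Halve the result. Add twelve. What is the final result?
Convert eighty-four (English words) → 84 (decimal)
Start: 84
Convert 0o2 (octal) → 2 (decimal)
84 ÷ 2 = 42
42 ÷ 2 = 21
Convert twelve (English words) → 12 (decimal)
21 + 12 = 33
33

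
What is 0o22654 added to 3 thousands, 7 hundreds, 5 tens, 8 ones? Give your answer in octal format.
Convert 0o22654 (octal) → 2×4096 + 2×512 + 6×64 + 5×8 + 4 = 9644 (decimal)
Convert 3 thousands, 7 hundreds, 5 tens, 8 ones (place-value notation) → 3×1000 + 7×100 + 5×10 + 8 = 3758 (decimal)
Compute 9644 + 3758 = 13402
Convert 13402 (decimal) → 13402 = 3×4096 + 2×512 + 1×64 + 3×8 + 2 → 0o32132 (octal)
0o32132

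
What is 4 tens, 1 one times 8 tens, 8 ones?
Convert 4 tens, 1 one (place-value notation) → 4×10 + 1 = 41 (decimal)
Convert 8 tens, 8 ones (place-value notation) → 8×10 + 8 = 88 (decimal)
Compute 41 × 88 = 3608
3608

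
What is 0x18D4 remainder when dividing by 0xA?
Convert 0x18D4 (hexadecimal) → 1×4096 + 8×256 + 13×16 + 4 = 6356 (decimal)
Convert 0xA (hexadecimal) → 10 (decimal)
Compute 6356 mod 10 = 6
6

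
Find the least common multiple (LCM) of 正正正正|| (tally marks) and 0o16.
Convert 正正正正|| (tally marks) → 5 + 5 + 5 + 5 + 2 = 22 (decimal)
Convert 0o16 (octal) → 1×8 + 6 = 14 (decimal)
Compute lcm(22, 14) = 154
154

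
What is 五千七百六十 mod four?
Convert 五千七百六十 (Chinese numeral) → 5×1000 + 7×100 + 6×10 = 5760 (decimal)
Convert four (English words) → 4 (decimal)
Compute 5760 mod 4 = 0
0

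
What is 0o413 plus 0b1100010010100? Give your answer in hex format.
Convert 0o413 (octal) → 4×64 + 1×8 + 3 = 267 (decimal)
Convert 0b1100010010100 (binary) → 4096 + 2048 + 128 + 16 + 4 = 6292 (decimal)
Compute 267 + 6292 = 6559
Convert 6559 (decimal) → 6559 = 1×4096 + 9×256 + 9×16 + 15 → 0x199F (hexadecimal)
0x199F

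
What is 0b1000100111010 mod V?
Convert 0b1000100111010 (binary) → 4096 + 256 + 32 + 16 + 8 + 2 = 4410 (decimal)
Convert V (Roman numeral) → 5 (decimal)
Compute 4410 mod 5 = 0
0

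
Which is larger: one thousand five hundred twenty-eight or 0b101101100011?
Convert one thousand five hundred twenty-eight (English words) → 1×1000 + 5×100 + 28 = 1528 (decimal)
Convert 0b101101100011 (binary) → 2048 + 512 + 256 + 64 + 32 + 2 + 1 = 2915 (decimal)
Compare 1528 vs 2915: larger = 2915
2915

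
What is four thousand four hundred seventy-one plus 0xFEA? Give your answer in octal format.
Convert four thousand four hundred seventy-one (English words) → 4×1000 + 4×100 + 71 = 4471 (decimal)
Convert 0xFEA (hexadecimal) → 15×256 + 14×16 + 10 = 4074 (decimal)
Compute 4471 + 4074 = 8545
Convert 8545 (decimal) → 8545 = 2×4096 + 5×64 + 4×8 + 1 → 0o20541 (octal)
0o20541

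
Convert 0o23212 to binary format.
Convert 0o23212 (octal) → 2×4096 + 3×512 + 2×64 + 1×8 + 2 = 9866 (decimal)
Convert 9866 (decimal) → 9866 = 8192 + 1024 + 512 + 128 + 8 + 2 → 0b10011010001010 (binary)
0b10011010001010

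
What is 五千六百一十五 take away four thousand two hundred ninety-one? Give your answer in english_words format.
Convert 五千六百一十五 (Chinese numeral) → 5×1000 + 6×100 + 1×10 + 5 = 5615 (decimal)
Convert four thousand two hundred ninety-one (English words) → 4×1000 + 2×100 + 91 = 4291 (decimal)
Compute 5615 - 4291 = 1324
Convert 1324 (decimal) → 1324 = 1×1000 + 3×100 + 24 → one thousand three hundred twenty-four (English words)
one thousand three hundred twenty-four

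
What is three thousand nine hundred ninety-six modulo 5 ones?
Convert three thousand nine hundred ninety-six (English words) → 3×1000 + 9×100 + 96 = 3996 (decimal)
Convert 5 ones (place-value notation) → 5 (decimal)
Compute 3996 mod 5 = 1
1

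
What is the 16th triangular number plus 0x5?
The 16th triangular number = 16×17/2 = 136
Convert 0x5 (hexadecimal) → 5 (decimal)
Compute 136 + 5 = 141
141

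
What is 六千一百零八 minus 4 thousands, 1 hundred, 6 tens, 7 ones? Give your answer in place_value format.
Convert 六千一百零八 (Chinese numeral) → 6×1000 + 1×100 + 8 = 6108 (decimal)
Convert 4 thousands, 1 hundred, 6 tens, 7 ones (place-value notation) → 4×1000 + 1×100 + 6×10 + 7 = 4167 (decimal)
Compute 6108 - 4167 = 1941
Convert 1941 (decimal) → 1941 = 1×1000 + 9×100 + 4×10 + 1 → 1 thousand, 9 hundreds, 4 tens, 1 one (place-value notation)
1 thousand, 9 hundreds, 4 tens, 1 one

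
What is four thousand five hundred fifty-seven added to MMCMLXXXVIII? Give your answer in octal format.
Convert four thousand five hundred fifty-seven (English words) → 4×1000 + 5×100 + 57 = 4557 (decimal)
Convert MMCMLXXXVIII (Roman numeral) → 1000 + 1000 + 900 + 50 + 10 + 10 + 10 + 5 + 1 + 1 + 1 = 2988 (decimal)
Compute 4557 + 2988 = 7545
Convert 7545 (decimal) → 7545 = 1×4096 + 6×512 + 5×64 + 7×8 + 1 → 0o16571 (octal)
0o16571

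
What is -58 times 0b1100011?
Convert 0b1100011 (binary) → 64 + 32 + 2 + 1 = 99 (decimal)
Compute -58 × 99 = -5742
-5742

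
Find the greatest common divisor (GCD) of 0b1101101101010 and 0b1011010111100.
Convert 0b1101101101010 (binary) → 4096 + 2048 + 512 + 256 + 64 + 32 + 8 + 2 = 7018 (decimal)
Convert 0b1011010111100 (binary) → 4096 + 1024 + 512 + 128 + 32 + 16 + 8 + 4 = 5820 (decimal)
Compute gcd(7018, 5820) = 2
2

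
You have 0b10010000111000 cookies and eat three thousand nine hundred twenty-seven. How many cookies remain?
Convert 0b10010000111000 (binary) → 8192 + 1024 + 32 + 16 + 8 = 9272 (decimal)
Convert three thousand nine hundred twenty-seven (English words) → 3×1000 + 9×100 + 27 = 3927 (decimal)
Compute 9272 - 3927 = 5345
5345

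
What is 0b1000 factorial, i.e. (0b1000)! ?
Convert 0b1000 (binary) → 8 (decimal)
Compute 8! = 40320
40320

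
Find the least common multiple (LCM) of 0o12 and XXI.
Convert 0o12 (octal) → 1×8 + 2 = 10 (decimal)
Convert XXI (Roman numeral) → 10 + 10 + 1 = 21 (decimal)
Compute lcm(10, 21) = 210
210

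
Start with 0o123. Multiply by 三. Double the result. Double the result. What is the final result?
Convert 0o123 (octal) → 1×64 + 2×8 + 3 = 83 (decimal)
Start: 83
Convert 三 (Chinese numeral) → 3 (decimal)
83 × 3 = 249
249 × 2 = 498
498 × 2 = 996
996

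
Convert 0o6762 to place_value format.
Convert 0o6762 (octal) → 6×512 + 7×64 + 6×8 + 2 = 3570 (decimal)
Convert 3570 (decimal) → 3570 = 3×1000 + 5×100 + 7×10 → 3 thousands, 5 hundreds, 7 tens (place-value notation)
3 thousands, 5 hundreds, 7 tens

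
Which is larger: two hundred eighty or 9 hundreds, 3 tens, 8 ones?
Convert two hundred eighty (English words) → 2×100 + 80 = 280 (decimal)
Convert 9 hundreds, 3 tens, 8 ones (place-value notation) → 9×100 + 3×10 + 8 = 938 (decimal)
Compare 280 vs 938: larger = 938
938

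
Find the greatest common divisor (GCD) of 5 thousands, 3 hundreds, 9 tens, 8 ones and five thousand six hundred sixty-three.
Convert 5 thousands, 3 hundreds, 9 tens, 8 ones (place-value notation) → 5×1000 + 3×100 + 9×10 + 8 = 5398 (decimal)
Convert five thousand six hundred sixty-three (English words) → 5×1000 + 6×100 + 63 = 5663 (decimal)
Compute gcd(5398, 5663) = 1
1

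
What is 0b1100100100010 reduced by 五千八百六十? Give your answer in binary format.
Convert 0b1100100100010 (binary) → 4096 + 2048 + 256 + 32 + 2 = 6434 (decimal)
Convert 五千八百六十 (Chinese numeral) → 5×1000 + 8×100 + 6×10 = 5860 (decimal)
Compute 6434 - 5860 = 574
Convert 574 (decimal) → 574 = 512 + 32 + 16 + 8 + 4 + 2 → 0b1000111110 (binary)
0b1000111110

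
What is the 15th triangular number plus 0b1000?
The 15th triangular number = 15×16/2 = 120
Convert 0b1000 (binary) → 8 (decimal)
Compute 120 + 8 = 128
128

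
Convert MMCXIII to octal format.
Convert MMCXIII (Roman numeral) → 1000 + 1000 + 100 + 10 + 1 + 1 + 1 = 2113 (decimal)
Convert 2113 (decimal) → 2113 = 4×512 + 1×64 + 1 → 0o4101 (octal)
0o4101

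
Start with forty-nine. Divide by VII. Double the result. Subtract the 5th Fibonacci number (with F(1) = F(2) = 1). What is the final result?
Convert forty-nine (English words) → 49 (decimal)
Start: 49
Convert VII (Roman numeral) → 5 + 1 + 1 = 7 (decimal)
49 ÷ 7 = 7
7 × 2 = 14
Convert the 5th Fibonacci number (with F(1) = F(2) = 1) (Fibonacci index) → 1, 1, 2, 3, 5 → 5 (decimal)
14 - 5 = 9
9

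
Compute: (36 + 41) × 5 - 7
Parentheses first: 36 + 41 = 77
Multiply: 77 × 5 = 385
Subtract: 385 - 7 = 378
378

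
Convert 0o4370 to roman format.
Convert 0o4370 (octal) → 4×512 + 3×64 + 7×8 = 2296 (decimal)
Convert 2296 (decimal) → 2296 = 1000 + 1000 + 100 + 100 + 90 + 5 + 1 → MMCCXCVI (Roman numeral)
MMCCXCVI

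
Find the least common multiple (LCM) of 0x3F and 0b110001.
Convert 0x3F (hexadecimal) → 3×16 + 15 = 63 (decimal)
Convert 0b110001 (binary) → 32 + 16 + 1 = 49 (decimal)
Compute lcm(63, 49) = 441
441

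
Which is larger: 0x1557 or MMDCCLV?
Convert 0x1557 (hexadecimal) → 1×4096 + 5×256 + 5×16 + 7 = 5463 (decimal)
Convert MMDCCLV (Roman numeral) → 1000 + 1000 + 500 + 100 + 100 + 50 + 5 = 2755 (decimal)
Compare 5463 vs 2755: larger = 5463
5463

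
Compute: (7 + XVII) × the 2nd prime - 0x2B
Convert XVII (Roman numeral) → 10 + 5 + 1 + 1 = 17 (decimal)
Convert the 2nd prime (prime index) → 3 (decimal)
Convert 0x2B (hexadecimal) → 2×16 + 11 = 43 (decimal)
Expression in decimal: (7 + 17) × 3 - 43
Parentheses first: 7 + 17 = 24
Multiply: 24 × 3 = 72
Subtract: 72 - 43 = 29
29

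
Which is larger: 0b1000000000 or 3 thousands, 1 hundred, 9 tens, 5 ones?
Convert 0b1000000000 (binary) → 512 (decimal)
Convert 3 thousands, 1 hundred, 9 tens, 5 ones (place-value notation) → 3×1000 + 1×100 + 9×10 + 5 = 3195 (decimal)
Compare 512 vs 3195: larger = 3195
3195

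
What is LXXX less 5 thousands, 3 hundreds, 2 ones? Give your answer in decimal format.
Convert LXXX (Roman numeral) → 50 + 10 + 10 + 10 = 80 (decimal)
Convert 5 thousands, 3 hundreds, 2 ones (place-value notation) → 5×1000 + 3×100 + 2 = 5302 (decimal)
Compute 80 - 5302 = -5222
-5222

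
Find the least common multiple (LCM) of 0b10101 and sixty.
Convert 0b10101 (binary) → 16 + 4 + 1 = 21 (decimal)
Convert sixty (English words) → 60 (decimal)
Compute lcm(21, 60) = 420
420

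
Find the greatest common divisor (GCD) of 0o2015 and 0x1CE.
Convert 0o2015 (octal) → 2×512 + 1×8 + 5 = 1037 (decimal)
Convert 0x1CE (hexadecimal) → 1×256 + 12×16 + 14 = 462 (decimal)
Compute gcd(1037, 462) = 1
1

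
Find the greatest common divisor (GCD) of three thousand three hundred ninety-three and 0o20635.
Convert three thousand three hundred ninety-three (English words) → 3×1000 + 3×100 + 93 = 3393 (decimal)
Convert 0o20635 (octal) → 2×4096 + 6×64 + 3×8 + 5 = 8605 (decimal)
Compute gcd(3393, 8605) = 1
1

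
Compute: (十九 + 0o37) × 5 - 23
Convert 十九 (Chinese numeral) → 1×10 + 9 = 19 (decimal)
Convert 0o37 (octal) → 3×8 + 7 = 31 (decimal)
Expression in decimal: (19 + 31) × 5 - 23
Parentheses first: 19 + 31 = 50
Multiply: 50 × 5 = 250
Subtract: 250 - 23 = 227
227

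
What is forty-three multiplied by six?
Convert forty-three (English words) → 43 (decimal)
Convert six (English words) → 6 (decimal)
Compute 43 × 6 = 258
258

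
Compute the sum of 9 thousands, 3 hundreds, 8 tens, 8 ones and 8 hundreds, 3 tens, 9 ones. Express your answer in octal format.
Convert 9 thousands, 3 hundreds, 8 tens, 8 ones (place-value notation) → 9×1000 + 3×100 + 8×10 + 8 = 9388 (decimal)
Convert 8 hundreds, 3 tens, 9 ones (place-value notation) → 8×100 + 3×10 + 9 = 839 (decimal)
Compute 9388 + 839 = 10227
Convert 10227 (decimal) → 10227 = 2×4096 + 3×512 + 7×64 + 6×8 + 3 → 0o23763 (octal)
0o23763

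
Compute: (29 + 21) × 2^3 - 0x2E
Convert 2^3 (power) → 8 (decimal)
Convert 0x2E (hexadecimal) → 2×16 + 14 = 46 (decimal)
Expression in decimal: (29 + 21) × 8 - 46
Parentheses first: 29 + 21 = 50
Multiply: 50 × 8 = 400
Subtract: 400 - 46 = 354
354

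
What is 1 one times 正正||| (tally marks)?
Convert 1 one (place-value notation) → 1 (decimal)
Convert 正正||| (tally marks) → 5 + 5 + 3 = 13 (decimal)
Compute 1 × 13 = 13
13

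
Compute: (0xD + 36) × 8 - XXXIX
Convert 0xD (hexadecimal) → 13 (decimal)
Convert XXXIX (Roman numeral) → 10 + 10 + 10 + 9 = 39 (decimal)
Expression in decimal: (13 + 36) × 8 - 39
Parentheses first: 13 + 36 = 49
Multiply: 49 × 8 = 392
Subtract: 392 - 39 = 353
353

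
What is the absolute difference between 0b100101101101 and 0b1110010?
Convert 0b100101101101 (binary) → 2048 + 256 + 64 + 32 + 8 + 4 + 1 = 2413 (decimal)
Convert 0b1110010 (binary) → 64 + 32 + 16 + 2 = 114 (decimal)
Compute |2413 - 114| = 2299
2299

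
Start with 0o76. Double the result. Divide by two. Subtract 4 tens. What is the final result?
Convert 0o76 (octal) → 7×8 + 6 = 62 (decimal)
Start: 62
62 × 2 = 124
Convert two (English words) → 2 (decimal)
124 ÷ 2 = 62
Convert 4 tens (place-value notation) → 4×10 = 40 (decimal)
62 - 40 = 22
22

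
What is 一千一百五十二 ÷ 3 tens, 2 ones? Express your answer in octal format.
Convert 一千一百五十二 (Chinese numeral) → 1×1000 + 1×100 + 5×10 + 2 = 1152 (decimal)
Convert 3 tens, 2 ones (place-value notation) → 3×10 + 2 = 32 (decimal)
Compute 1152 ÷ 32 = 36
Convert 36 (decimal) → 36 = 4×8 + 4 → 0o44 (octal)
0o44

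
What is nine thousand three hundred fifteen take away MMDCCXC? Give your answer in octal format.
Convert nine thousand three hundred fifteen (English words) → 9×1000 + 3×100 + 15 = 9315 (decimal)
Convert MMDCCXC (Roman numeral) → 1000 + 1000 + 500 + 100 + 100 + 90 = 2790 (decimal)
Compute 9315 - 2790 = 6525
Convert 6525 (decimal) → 6525 = 1×4096 + 4×512 + 5×64 + 7×8 + 5 → 0o14575 (octal)
0o14575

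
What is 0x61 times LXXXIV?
Convert 0x61 (hexadecimal) → 6×16 + 1 = 97 (decimal)
Convert LXXXIV (Roman numeral) → 50 + 10 + 10 + 10 + 4 = 84 (decimal)
Compute 97 × 84 = 8148
8148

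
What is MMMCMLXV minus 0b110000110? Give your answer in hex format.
Convert MMMCMLXV (Roman numeral) → 1000 + 1000 + 1000 + 900 + 50 + 10 + 5 = 3965 (decimal)
Convert 0b110000110 (binary) → 256 + 128 + 4 + 2 = 390 (decimal)
Compute 3965 - 390 = 3575
Convert 3575 (decimal) → 3575 = 13×256 + 15×16 + 7 → 0xDF7 (hexadecimal)
0xDF7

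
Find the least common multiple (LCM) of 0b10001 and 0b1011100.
Convert 0b10001 (binary) → 16 + 1 = 17 (decimal)
Convert 0b1011100 (binary) → 64 + 16 + 8 + 4 = 92 (decimal)
Compute lcm(17, 92) = 1564
1564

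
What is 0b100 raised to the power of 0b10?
Convert 0b100 (binary) → 4 (decimal)
Convert 0b10 (binary) → 2 (decimal)
Compute 4 ^ 2 = 16
16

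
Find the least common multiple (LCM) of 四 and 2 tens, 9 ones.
Convert 四 (Chinese numeral) → 4 (decimal)
Convert 2 tens, 9 ones (place-value notation) → 2×10 + 9 = 29 (decimal)
Compute lcm(4, 29) = 116
116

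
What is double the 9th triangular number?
The 9th triangular number = 9×10/2 = 45
Compute 45 × 2 = 90
90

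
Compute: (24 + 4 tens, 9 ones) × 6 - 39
Convert 4 tens, 9 ones (place-value notation) → 4×10 + 9 = 49 (decimal)
Expression in decimal: (24 + 49) × 6 - 39
Parentheses first: 24 + 49 = 73
Multiply: 73 × 6 = 438
Subtract: 438 - 39 = 399
399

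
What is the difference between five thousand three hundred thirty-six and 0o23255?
Convert five thousand three hundred thirty-six (English words) → 5×1000 + 3×100 + 36 = 5336 (decimal)
Convert 0o23255 (octal) → 2×4096 + 3×512 + 2×64 + 5×8 + 5 = 9901 (decimal)
Difference: |5336 - 9901| = 4565
4565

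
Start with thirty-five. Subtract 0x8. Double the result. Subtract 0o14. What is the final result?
Convert thirty-five (English words) → 35 (decimal)
Start: 35
Convert 0x8 (hexadecimal) → 8 (decimal)
35 - 8 = 27
27 × 2 = 54
Convert 0o14 (octal) → 1×8 + 4 = 12 (decimal)
54 - 12 = 42
42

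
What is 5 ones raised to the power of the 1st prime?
Convert 5 ones (place-value notation) → 5 (decimal)
Convert the 1st prime (prime index) → 2 (decimal)
Compute 5 ^ 2 = 25
25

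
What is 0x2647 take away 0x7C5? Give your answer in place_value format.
Convert 0x2647 (hexadecimal) → 2×4096 + 6×256 + 4×16 + 7 = 9799 (decimal)
Convert 0x7C5 (hexadecimal) → 7×256 + 12×16 + 5 = 1989 (decimal)
Compute 9799 - 1989 = 7810
Convert 7810 (decimal) → 7810 = 7×1000 + 8×100 + 1×10 → 7 thousands, 8 hundreds, 1 ten (place-value notation)
7 thousands, 8 hundreds, 1 ten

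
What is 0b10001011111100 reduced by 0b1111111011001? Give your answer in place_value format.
Convert 0b10001011111100 (binary) → 8192 + 512 + 128 + 64 + 32 + 16 + 8 + 4 = 8956 (decimal)
Convert 0b1111111011001 (binary) → 4096 + 2048 + 1024 + 512 + 256 + 128 + 64 + 16 + 8 + 1 = 8153 (decimal)
Compute 8956 - 8153 = 803
Convert 803 (decimal) → 803 = 8×100 + 3 → 8 hundreds, 3 ones (place-value notation)
8 hundreds, 3 ones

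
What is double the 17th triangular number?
The 17th triangular number = 17×18/2 = 153
Compute 153 × 2 = 306
306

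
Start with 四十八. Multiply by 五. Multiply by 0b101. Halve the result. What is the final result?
Convert 四十八 (Chinese numeral) → 4×10 + 8 = 48 (decimal)
Start: 48
Convert 五 (Chinese numeral) → 5 (decimal)
48 × 5 = 240
Convert 0b101 (binary) → 4 + 1 = 5 (decimal)
240 × 5 = 1200
1200 ÷ 2 = 600
600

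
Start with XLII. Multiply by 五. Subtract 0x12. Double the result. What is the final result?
Convert XLII (Roman numeral) → 40 + 1 + 1 = 42 (decimal)
Start: 42
Convert 五 (Chinese numeral) → 5 (decimal)
42 × 5 = 210
Convert 0x12 (hexadecimal) → 1×16 + 2 = 18 (decimal)
210 - 18 = 192
192 × 2 = 384
384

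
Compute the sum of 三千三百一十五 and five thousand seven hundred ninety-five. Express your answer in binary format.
Convert 三千三百一十五 (Chinese numeral) → 3×1000 + 3×100 + 1×10 + 5 = 3315 (decimal)
Convert five thousand seven hundred ninety-five (English words) → 5×1000 + 7×100 + 95 = 5795 (decimal)
Compute 3315 + 5795 = 9110
Convert 9110 (decimal) → 9110 = 8192 + 512 + 256 + 128 + 16 + 4 + 2 → 0b10001110010110 (binary)
0b10001110010110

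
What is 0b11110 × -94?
Convert 0b11110 (binary) → 16 + 8 + 4 + 2 = 30 (decimal)
Compute 30 × -94 = -2820
-2820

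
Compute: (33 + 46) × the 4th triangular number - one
Convert the 4th triangular number (triangular index) → 4×5/2 = 10 (decimal)
Convert one (English words) → 1 (decimal)
Expression in decimal: (33 + 46) × 10 - 1
Parentheses first: 33 + 46 = 79
Multiply: 79 × 10 = 790
Subtract: 790 - 1 = 789
789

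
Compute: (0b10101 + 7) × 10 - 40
Convert 0b10101 (binary) → 16 + 4 + 1 = 21 (decimal)
Expression in decimal: (21 + 7) × 10 - 40
Parentheses first: 21 + 7 = 28
Multiply: 28 × 10 = 280
Subtract: 280 - 40 = 240
240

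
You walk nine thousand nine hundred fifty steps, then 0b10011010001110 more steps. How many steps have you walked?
Convert nine thousand nine hundred fifty (English words) → 9×1000 + 9×100 + 50 = 9950 (decimal)
Convert 0b10011010001110 (binary) → 8192 + 1024 + 512 + 128 + 8 + 4 + 2 = 9870 (decimal)
Compute 9950 + 9870 = 19820
19820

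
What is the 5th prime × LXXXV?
Convert the 5th prime (prime index) → 11 (decimal)
Convert LXXXV (Roman numeral) → 50 + 10 + 10 + 10 + 5 = 85 (decimal)
Compute 11 × 85 = 935
935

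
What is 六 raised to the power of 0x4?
Convert 六 (Chinese numeral) → 6 (decimal)
Convert 0x4 (hexadecimal) → 4 (decimal)
Compute 6 ^ 4 = 1296
1296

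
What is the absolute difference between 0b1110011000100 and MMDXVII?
Convert 0b1110011000100 (binary) → 4096 + 2048 + 1024 + 128 + 64 + 4 = 7364 (decimal)
Convert MMDXVII (Roman numeral) → 1000 + 1000 + 500 + 10 + 5 + 1 + 1 = 2517 (decimal)
Compute |7364 - 2517| = 4847
4847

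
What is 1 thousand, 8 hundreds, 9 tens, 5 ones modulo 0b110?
Convert 1 thousand, 8 hundreds, 9 tens, 5 ones (place-value notation) → 1×1000 + 8×100 + 9×10 + 5 = 1895 (decimal)
Convert 0b110 (binary) → 4 + 2 = 6 (decimal)
Compute 1895 mod 6 = 5
5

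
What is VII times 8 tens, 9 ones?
Convert VII (Roman numeral) → 5 + 1 + 1 = 7 (decimal)
Convert 8 tens, 9 ones (place-value notation) → 8×10 + 9 = 89 (decimal)
Compute 7 × 89 = 623
623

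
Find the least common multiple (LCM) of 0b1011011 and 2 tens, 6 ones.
Convert 0b1011011 (binary) → 64 + 16 + 8 + 2 + 1 = 91 (decimal)
Convert 2 tens, 6 ones (place-value notation) → 2×10 + 6 = 26 (decimal)
Compute lcm(91, 26) = 182
182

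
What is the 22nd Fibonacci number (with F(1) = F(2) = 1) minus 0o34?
The 22nd Fibonacci number (with F(1) = F(2) = 1) = 17711
Convert 0o34 (octal) → 3×8 + 4 = 28 (decimal)
Compute 17711 - 28 = 17683
17683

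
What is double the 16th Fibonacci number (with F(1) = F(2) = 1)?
The 16th Fibonacci number (with F(1) = F(2) = 1) = 987
Compute 987 × 2 = 1974
1974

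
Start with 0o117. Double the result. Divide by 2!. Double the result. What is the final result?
Convert 0o117 (octal) → 1×64 + 1×8 + 7 = 79 (decimal)
Start: 79
79 × 2 = 158
Convert 2! (factorial) → 2 (decimal)
158 ÷ 2 = 79
79 × 2 = 158
158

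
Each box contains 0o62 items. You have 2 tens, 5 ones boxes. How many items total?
Convert 0o62 (octal) → 6×8 + 2 = 50 (decimal)
Convert 2 tens, 5 ones (place-value notation) → 2×10 + 5 = 25 (decimal)
Compute 50 × 25 = 1250
1250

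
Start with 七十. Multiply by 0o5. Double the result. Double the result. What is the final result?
Convert 七十 (Chinese numeral) → 7×10 = 70 (decimal)
Start: 70
Convert 0o5 (octal) → 5 (decimal)
70 × 5 = 350
350 × 2 = 700
700 × 2 = 1400
1400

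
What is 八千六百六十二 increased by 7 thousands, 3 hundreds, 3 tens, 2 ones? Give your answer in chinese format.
Convert 八千六百六十二 (Chinese numeral) → 8×1000 + 6×100 + 6×10 + 2 = 8662 (decimal)
Convert 7 thousands, 3 hundreds, 3 tens, 2 ones (place-value notation) → 7×1000 + 3×100 + 3×10 + 2 = 7332 (decimal)
Compute 8662 + 7332 = 15994
Convert 15994 (decimal) → 15994 = 1×10000 + 5×1000 + 9×100 + 9×10 + 4 → 一万五千九百九十四 (Chinese numeral)
一万五千九百九十四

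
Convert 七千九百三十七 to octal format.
Convert 七千九百三十七 (Chinese numeral) → 7×1000 + 9×100 + 3×10 + 7 = 7937 (decimal)
Convert 7937 (decimal) → 7937 = 1×4096 + 7×512 + 4×64 + 1 → 0o17401 (octal)
0o17401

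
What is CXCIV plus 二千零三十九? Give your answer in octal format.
Convert CXCIV (Roman numeral) → 100 + 90 + 4 = 194 (decimal)
Convert 二千零三十九 (Chinese numeral) → 2×1000 + 3×10 + 9 = 2039 (decimal)
Compute 194 + 2039 = 2233
Convert 2233 (decimal) → 2233 = 4×512 + 2×64 + 7×8 + 1 → 0o4271 (octal)
0o4271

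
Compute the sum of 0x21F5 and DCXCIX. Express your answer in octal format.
Convert 0x21F5 (hexadecimal) → 2×4096 + 1×256 + 15×16 + 5 = 8693 (decimal)
Convert DCXCIX (Roman numeral) → 500 + 100 + 90 + 9 = 699 (decimal)
Compute 8693 + 699 = 9392
Convert 9392 (decimal) → 9392 = 2×4096 + 2×512 + 2×64 + 6×8 → 0o22260 (octal)
0o22260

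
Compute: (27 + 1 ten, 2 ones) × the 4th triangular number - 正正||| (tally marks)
Convert 1 ten, 2 ones (place-value notation) → 1×10 + 2 = 12 (decimal)
Convert the 4th triangular number (triangular index) → 4×5/2 = 10 (decimal)
Convert 正正||| (tally marks) → 5 + 5 + 3 = 13 (decimal)
Expression in decimal: (27 + 12) × 10 - 13
Parentheses first: 27 + 12 = 39
Multiply: 39 × 10 = 390
Subtract: 390 - 13 = 377
377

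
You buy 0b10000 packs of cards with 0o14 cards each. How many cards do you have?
Convert 0o14 (octal) → 1×8 + 4 = 12 (decimal)
Convert 0b10000 (binary) → 16 (decimal)
Compute 12 × 16 = 192
192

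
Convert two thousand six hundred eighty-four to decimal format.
Convert two thousand six hundred eighty-four (English words) → 2×1000 + 6×100 + 84 = 2684 (decimal)
2684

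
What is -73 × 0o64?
Convert 0o64 (octal) → 6×8 + 4 = 52 (decimal)
Compute -73 × 52 = -3796
-3796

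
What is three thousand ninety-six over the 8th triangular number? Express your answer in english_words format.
Convert three thousand ninety-six (English words) → 3×1000 + 96 = 3096 (decimal)
Convert the 8th triangular number (triangular index) → 8×9/2 = 36 (decimal)
Compute 3096 ÷ 36 = 86
Convert 86 (decimal) → eighty-six (English words)
eighty-six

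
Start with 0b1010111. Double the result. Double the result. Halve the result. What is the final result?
Convert 0b1010111 (binary) → 64 + 16 + 4 + 2 + 1 = 87 (decimal)
Start: 87
87 × 2 = 174
174 × 2 = 348
348 ÷ 2 = 174
174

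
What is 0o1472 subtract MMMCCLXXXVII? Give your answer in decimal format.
Convert 0o1472 (octal) → 1×512 + 4×64 + 7×8 + 2 = 826 (decimal)
Convert MMMCCLXXXVII (Roman numeral) → 1000 + 1000 + 1000 + 100 + 100 + 50 + 10 + 10 + 10 + 5 + 1 + 1 = 3287 (decimal)
Compute 826 - 3287 = -2461
-2461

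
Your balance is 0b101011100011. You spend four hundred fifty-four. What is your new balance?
Convert 0b101011100011 (binary) → 2048 + 512 + 128 + 64 + 32 + 2 + 1 = 2787 (decimal)
Convert four hundred fifty-four (English words) → 4×100 + 54 = 454 (decimal)
Compute 2787 - 454 = 2333
2333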